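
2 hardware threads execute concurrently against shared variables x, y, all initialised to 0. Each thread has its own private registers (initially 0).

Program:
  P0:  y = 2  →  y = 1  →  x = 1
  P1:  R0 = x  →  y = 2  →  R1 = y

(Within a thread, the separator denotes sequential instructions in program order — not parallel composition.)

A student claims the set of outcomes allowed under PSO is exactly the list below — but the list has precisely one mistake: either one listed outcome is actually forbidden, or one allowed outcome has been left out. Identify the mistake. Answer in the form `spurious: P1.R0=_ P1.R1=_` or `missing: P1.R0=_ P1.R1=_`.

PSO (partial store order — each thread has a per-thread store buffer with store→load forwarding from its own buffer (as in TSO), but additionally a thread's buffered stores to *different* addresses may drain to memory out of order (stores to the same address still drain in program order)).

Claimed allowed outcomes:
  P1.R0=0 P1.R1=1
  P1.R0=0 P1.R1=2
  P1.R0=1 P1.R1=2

outcome vector order: (P1.R0,P1.R1)
under PSO → 01, 02, 11, 12
PSO∖claimed = {11}

missing: P1.R0=1 P1.R1=1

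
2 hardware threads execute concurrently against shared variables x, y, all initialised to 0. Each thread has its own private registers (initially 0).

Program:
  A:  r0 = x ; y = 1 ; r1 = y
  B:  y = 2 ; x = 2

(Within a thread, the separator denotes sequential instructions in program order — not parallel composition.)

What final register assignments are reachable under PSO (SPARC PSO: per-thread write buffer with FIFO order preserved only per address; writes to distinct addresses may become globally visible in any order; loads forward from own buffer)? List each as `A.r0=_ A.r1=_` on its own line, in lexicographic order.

outcome vector order: (A.r0,A.r1)
|PSO outcomes| = 4

A.r0=0 A.r1=1
A.r0=0 A.r1=2
A.r0=2 A.r1=1
A.r0=2 A.r1=2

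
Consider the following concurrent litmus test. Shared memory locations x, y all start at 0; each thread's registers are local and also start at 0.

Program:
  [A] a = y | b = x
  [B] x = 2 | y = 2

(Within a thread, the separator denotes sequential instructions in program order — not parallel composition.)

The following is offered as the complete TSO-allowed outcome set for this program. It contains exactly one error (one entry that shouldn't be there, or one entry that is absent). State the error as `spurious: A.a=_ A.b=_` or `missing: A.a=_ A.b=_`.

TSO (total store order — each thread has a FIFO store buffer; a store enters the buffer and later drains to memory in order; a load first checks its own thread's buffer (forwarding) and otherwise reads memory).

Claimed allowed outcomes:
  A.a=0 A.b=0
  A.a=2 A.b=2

missing: A.a=0 A.b=2

outcome vector order: (A.a,A.b)
TSO (3): 00, 02, 22
TSO∖claimed = {02}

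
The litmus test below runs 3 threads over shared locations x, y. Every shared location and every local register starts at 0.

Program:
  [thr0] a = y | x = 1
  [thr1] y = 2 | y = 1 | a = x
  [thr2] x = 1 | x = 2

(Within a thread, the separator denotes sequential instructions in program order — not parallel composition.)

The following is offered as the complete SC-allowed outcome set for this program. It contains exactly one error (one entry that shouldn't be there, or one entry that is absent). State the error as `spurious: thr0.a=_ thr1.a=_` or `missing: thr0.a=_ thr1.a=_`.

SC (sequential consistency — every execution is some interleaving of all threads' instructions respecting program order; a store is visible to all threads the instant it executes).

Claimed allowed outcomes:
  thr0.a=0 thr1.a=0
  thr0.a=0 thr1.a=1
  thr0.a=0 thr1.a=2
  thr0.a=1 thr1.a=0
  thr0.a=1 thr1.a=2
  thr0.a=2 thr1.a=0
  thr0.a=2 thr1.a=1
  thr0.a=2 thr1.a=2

outcome vector order: (thr0.a,thr1.a)
SC: 9 outcomes — {<0 0>; <0 1>; <0 2>; <1 0>; <1 1>; <1 2>; <2 0>; <2 1>; <2 2>}
SC∖claimed = {<1 1>}

missing: thr0.a=1 thr1.a=1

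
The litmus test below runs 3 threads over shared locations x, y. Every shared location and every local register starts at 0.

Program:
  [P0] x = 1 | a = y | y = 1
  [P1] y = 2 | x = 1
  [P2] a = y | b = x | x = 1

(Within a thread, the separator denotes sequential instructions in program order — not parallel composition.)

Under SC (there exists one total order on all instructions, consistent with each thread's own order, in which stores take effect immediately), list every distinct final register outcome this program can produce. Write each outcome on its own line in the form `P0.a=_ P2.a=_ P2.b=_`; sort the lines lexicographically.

outcome vector order: (P0.a,P2.a,P2.b)
|SC outcomes| = 9

P0.a=0 P2.a=0 P2.b=0
P0.a=0 P2.a=0 P2.b=1
P0.a=0 P2.a=1 P2.b=1
P0.a=0 P2.a=2 P2.b=1
P0.a=2 P2.a=0 P2.b=0
P0.a=2 P2.a=0 P2.b=1
P0.a=2 P2.a=1 P2.b=1
P0.a=2 P2.a=2 P2.b=0
P0.a=2 P2.a=2 P2.b=1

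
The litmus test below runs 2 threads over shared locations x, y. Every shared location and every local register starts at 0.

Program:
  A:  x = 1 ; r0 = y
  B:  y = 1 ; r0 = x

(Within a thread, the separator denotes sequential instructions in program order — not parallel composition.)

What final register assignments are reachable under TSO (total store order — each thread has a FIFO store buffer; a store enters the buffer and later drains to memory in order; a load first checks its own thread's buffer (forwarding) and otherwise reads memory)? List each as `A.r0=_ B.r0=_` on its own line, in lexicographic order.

outcome vector order: (A.r0,B.r0)
|TSO outcomes| = 4

A.r0=0 B.r0=0
A.r0=0 B.r0=1
A.r0=1 B.r0=0
A.r0=1 B.r0=1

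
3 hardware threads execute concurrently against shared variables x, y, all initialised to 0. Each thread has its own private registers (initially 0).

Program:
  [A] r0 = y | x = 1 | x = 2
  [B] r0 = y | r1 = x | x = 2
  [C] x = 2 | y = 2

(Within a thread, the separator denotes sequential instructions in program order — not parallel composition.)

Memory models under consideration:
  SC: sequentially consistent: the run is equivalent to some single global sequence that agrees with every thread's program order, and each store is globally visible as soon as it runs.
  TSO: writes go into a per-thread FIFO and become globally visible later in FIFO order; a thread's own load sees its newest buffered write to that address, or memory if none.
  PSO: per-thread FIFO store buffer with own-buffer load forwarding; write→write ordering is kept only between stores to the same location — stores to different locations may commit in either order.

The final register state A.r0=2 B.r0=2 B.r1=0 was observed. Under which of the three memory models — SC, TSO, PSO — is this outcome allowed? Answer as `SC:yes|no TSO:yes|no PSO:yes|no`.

outcome vector order: (A.r0,B.r0,B.r1)
under SC → 0/0/0 0/0/1 0/0/2 0/2/1 0/2/2 2/0/0 2/0/1 2/0/2 2/2/1 2/2/2
under TSO → 0/0/0 0/0/1 0/0/2 0/2/1 0/2/2 2/0/0 2/0/1 2/0/2 2/2/1 2/2/2
under PSO → 0/0/0 0/0/1 0/0/2 0/2/0 0/2/1 0/2/2 2/0/0 2/0/1 2/0/2 2/2/0 2/2/1 2/2/2
target 2/2/0 ∈ {PSO}

SC:no TSO:no PSO:yes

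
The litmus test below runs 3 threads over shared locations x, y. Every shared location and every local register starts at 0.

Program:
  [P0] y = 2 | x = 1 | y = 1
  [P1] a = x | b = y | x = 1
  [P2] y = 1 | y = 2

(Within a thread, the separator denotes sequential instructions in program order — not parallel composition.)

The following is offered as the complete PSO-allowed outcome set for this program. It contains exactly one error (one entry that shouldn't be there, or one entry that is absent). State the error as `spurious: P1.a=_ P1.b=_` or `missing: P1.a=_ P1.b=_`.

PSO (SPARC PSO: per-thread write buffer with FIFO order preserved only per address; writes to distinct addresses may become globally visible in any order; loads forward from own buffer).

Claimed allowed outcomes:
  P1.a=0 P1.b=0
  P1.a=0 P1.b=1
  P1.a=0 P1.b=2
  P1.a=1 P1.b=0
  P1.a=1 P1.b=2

outcome vector order: (P1.a,P1.b)
[PSO] allowed = {00 01 02 10 11 12}
PSO∖claimed = {11}

missing: P1.a=1 P1.b=1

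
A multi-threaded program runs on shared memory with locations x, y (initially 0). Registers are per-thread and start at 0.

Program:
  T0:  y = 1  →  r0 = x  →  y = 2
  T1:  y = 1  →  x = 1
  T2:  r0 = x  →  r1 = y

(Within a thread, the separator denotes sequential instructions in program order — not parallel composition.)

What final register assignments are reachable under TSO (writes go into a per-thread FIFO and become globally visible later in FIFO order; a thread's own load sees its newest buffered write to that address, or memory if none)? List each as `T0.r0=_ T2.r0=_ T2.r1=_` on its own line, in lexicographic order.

T0.r0=0 T2.r0=0 T2.r1=0
T0.r0=0 T2.r0=0 T2.r1=1
T0.r0=0 T2.r0=0 T2.r1=2
T0.r0=0 T2.r0=1 T2.r1=1
T0.r0=0 T2.r0=1 T2.r1=2
T0.r0=1 T2.r0=0 T2.r1=0
T0.r0=1 T2.r0=0 T2.r1=1
T0.r0=1 T2.r0=0 T2.r1=2
T0.r0=1 T2.r0=1 T2.r1=1
T0.r0=1 T2.r0=1 T2.r1=2

outcome vector order: (T0.r0,T2.r0,T2.r1)
|TSO outcomes| = 10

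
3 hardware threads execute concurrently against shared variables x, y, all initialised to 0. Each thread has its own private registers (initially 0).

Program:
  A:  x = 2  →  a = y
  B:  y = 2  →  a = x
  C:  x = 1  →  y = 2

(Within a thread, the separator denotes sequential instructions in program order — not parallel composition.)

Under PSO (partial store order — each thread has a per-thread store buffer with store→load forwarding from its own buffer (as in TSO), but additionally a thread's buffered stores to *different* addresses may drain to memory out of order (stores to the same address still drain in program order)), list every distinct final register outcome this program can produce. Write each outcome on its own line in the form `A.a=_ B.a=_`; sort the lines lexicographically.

A.a=0 B.a=0
A.a=0 B.a=1
A.a=0 B.a=2
A.a=2 B.a=0
A.a=2 B.a=1
A.a=2 B.a=2

outcome vector order: (A.a,B.a)
|PSO outcomes| = 6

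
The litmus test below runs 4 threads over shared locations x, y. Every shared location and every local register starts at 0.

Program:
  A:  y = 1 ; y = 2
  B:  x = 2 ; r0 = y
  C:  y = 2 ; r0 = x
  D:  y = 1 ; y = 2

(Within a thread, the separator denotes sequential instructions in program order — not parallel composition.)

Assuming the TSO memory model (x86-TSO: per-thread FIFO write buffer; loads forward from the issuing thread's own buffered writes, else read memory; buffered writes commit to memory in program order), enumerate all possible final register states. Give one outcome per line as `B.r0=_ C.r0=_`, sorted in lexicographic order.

outcome vector order: (B.r0,C.r0)
|TSO outcomes| = 6

B.r0=0 C.r0=0
B.r0=0 C.r0=2
B.r0=1 C.r0=0
B.r0=1 C.r0=2
B.r0=2 C.r0=0
B.r0=2 C.r0=2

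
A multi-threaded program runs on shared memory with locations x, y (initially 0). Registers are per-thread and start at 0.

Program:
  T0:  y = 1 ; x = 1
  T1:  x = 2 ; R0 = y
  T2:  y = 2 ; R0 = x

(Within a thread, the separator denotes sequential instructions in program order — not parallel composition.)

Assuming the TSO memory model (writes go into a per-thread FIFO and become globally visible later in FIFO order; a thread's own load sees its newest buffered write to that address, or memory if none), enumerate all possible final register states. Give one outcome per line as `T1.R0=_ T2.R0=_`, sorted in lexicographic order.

outcome vector order: (T1.R0,T2.R0)
|TSO outcomes| = 9

T1.R0=0 T2.R0=0
T1.R0=0 T2.R0=1
T1.R0=0 T2.R0=2
T1.R0=1 T2.R0=0
T1.R0=1 T2.R0=1
T1.R0=1 T2.R0=2
T1.R0=2 T2.R0=0
T1.R0=2 T2.R0=1
T1.R0=2 T2.R0=2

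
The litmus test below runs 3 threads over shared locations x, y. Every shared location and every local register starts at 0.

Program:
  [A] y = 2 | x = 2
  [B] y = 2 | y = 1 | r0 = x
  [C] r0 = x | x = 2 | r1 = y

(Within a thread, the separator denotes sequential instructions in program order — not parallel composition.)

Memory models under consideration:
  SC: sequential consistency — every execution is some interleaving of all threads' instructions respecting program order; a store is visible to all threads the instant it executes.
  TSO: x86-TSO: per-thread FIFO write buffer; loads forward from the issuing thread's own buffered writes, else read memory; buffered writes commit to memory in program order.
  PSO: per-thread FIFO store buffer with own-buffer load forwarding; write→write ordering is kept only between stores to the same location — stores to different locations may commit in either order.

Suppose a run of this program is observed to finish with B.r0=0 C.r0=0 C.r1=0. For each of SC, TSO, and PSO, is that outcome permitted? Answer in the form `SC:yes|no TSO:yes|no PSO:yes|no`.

SC:no TSO:yes PSO:yes

outcome vector order: (B.r0,C.r0,C.r1)
SC (9): <0 0 1> <0 0 2> <0 2 1> <0 2 2> <2 0 0> <2 0 1> <2 0 2> <2 2 1> <2 2 2>
TSO (10): <0 0 0> <0 0 1> <0 0 2> <0 2 1> <0 2 2> <2 0 0> <2 0 1> <2 0 2> <2 2 1> <2 2 2>
PSO (12): <0 0 0> <0 0 1> <0 0 2> <0 2 0> <0 2 1> <0 2 2> <2 0 0> <2 0 1> <2 0 2> <2 2 0> <2 2 1> <2 2 2>
target <0 0 0> ∈ {TSO,PSO}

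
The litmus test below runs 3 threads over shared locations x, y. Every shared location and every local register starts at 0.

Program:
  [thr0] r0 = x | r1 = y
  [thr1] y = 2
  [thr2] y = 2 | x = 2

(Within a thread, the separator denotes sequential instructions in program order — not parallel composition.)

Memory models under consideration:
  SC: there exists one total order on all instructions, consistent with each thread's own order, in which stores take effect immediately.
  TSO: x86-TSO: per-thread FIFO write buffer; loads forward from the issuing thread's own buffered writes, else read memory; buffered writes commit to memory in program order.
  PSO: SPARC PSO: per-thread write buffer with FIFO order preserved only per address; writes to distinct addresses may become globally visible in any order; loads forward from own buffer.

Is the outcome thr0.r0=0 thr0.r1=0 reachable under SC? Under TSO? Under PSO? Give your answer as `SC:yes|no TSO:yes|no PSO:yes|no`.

SC:yes TSO:yes PSO:yes

outcome vector order: (thr0.r0,thr0.r1)
SC (3): 00, 02, 22
TSO (3): 00, 02, 22
PSO (4): 00, 02, 20, 22
target 00 ∈ {SC,TSO,PSO}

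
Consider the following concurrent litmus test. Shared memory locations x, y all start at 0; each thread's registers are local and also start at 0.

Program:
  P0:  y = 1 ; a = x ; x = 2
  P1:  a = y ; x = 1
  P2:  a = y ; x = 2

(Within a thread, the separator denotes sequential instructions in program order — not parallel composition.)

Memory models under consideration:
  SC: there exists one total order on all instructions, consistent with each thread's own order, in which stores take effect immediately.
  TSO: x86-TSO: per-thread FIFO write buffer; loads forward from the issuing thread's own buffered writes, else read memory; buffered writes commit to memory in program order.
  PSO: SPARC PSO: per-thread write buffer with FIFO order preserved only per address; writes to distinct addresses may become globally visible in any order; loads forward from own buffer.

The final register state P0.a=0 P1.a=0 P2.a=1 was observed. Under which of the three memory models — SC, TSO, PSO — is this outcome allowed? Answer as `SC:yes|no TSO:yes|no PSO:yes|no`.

outcome vector order: (P0.a,P1.a,P2.a)
under SC → <0 0 0>, <0 0 1>, <0 1 0>, <0 1 1>, <1 0 0>, <1 0 1>, <1 1 0>, <1 1 1>, <2 0 0>, <2 0 1>, <2 1 0>, <2 1 1>
under TSO → <0 0 0>, <0 0 1>, <0 1 0>, <0 1 1>, <1 0 0>, <1 0 1>, <1 1 0>, <1 1 1>, <2 0 0>, <2 0 1>, <2 1 0>, <2 1 1>
under PSO → <0 0 0>, <0 0 1>, <0 1 0>, <0 1 1>, <1 0 0>, <1 0 1>, <1 1 0>, <1 1 1>, <2 0 0>, <2 0 1>, <2 1 0>, <2 1 1>
target <0 0 1> ∈ {SC,TSO,PSO}

SC:yes TSO:yes PSO:yes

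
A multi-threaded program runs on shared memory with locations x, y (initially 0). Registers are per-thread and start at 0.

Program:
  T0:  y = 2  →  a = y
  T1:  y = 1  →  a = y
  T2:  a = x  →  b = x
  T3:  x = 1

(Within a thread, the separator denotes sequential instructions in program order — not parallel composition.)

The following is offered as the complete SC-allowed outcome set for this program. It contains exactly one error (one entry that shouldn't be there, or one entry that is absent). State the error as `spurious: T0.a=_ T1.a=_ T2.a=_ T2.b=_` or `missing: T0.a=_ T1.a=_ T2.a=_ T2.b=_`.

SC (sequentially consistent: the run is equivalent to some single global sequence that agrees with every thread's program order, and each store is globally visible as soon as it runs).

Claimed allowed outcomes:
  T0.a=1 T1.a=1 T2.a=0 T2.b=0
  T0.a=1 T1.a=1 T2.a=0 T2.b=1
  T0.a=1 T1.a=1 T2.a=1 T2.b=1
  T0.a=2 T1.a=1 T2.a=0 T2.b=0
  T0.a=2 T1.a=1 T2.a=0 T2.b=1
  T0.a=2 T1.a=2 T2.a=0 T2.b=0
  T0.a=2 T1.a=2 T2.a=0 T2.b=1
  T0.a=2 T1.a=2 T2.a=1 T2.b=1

missing: T0.a=2 T1.a=1 T2.a=1 T2.b=1

outcome vector order: (T0.a,T1.a,T2.a,T2.b)
SC: 9 outcomes — {1/1/0/0 1/1/0/1 1/1/1/1 2/1/0/0 2/1/0/1 2/1/1/1 2/2/0/0 2/2/0/1 2/2/1/1}
SC∖claimed = {2/1/1/1}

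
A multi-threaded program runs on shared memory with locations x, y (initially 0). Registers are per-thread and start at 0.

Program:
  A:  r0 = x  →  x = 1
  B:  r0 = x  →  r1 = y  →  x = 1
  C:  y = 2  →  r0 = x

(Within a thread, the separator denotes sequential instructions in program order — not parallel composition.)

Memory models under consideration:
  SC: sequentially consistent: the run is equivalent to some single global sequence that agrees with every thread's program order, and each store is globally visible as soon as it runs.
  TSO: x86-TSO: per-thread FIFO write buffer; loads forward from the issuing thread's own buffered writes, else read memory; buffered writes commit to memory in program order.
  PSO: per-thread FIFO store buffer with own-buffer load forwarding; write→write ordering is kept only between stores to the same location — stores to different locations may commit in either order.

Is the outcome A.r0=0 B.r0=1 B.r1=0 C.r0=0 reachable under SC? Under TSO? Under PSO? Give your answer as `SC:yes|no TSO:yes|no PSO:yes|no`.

SC:no TSO:yes PSO:yes

outcome vector order: (A.r0,B.r0,B.r1,C.r0)
[SC] allowed = {<0 0 0 0>, <0 0 0 1>, <0 0 2 0>, <0 0 2 1>, <0 1 0 1>, <0 1 2 0>, <0 1 2 1>, <1 0 0 0>, <1 0 0 1>, <1 0 2 0>, <1 0 2 1>}
[TSO] allowed = {<0 0 0 0>, <0 0 0 1>, <0 0 2 0>, <0 0 2 1>, <0 1 0 0>, <0 1 0 1>, <0 1 2 0>, <0 1 2 1>, <1 0 0 0>, <1 0 0 1>, <1 0 2 0>, <1 0 2 1>}
[PSO] allowed = {<0 0 0 0>, <0 0 0 1>, <0 0 2 0>, <0 0 2 1>, <0 1 0 0>, <0 1 0 1>, <0 1 2 0>, <0 1 2 1>, <1 0 0 0>, <1 0 0 1>, <1 0 2 0>, <1 0 2 1>}
target <0 1 0 0> ∈ {TSO,PSO}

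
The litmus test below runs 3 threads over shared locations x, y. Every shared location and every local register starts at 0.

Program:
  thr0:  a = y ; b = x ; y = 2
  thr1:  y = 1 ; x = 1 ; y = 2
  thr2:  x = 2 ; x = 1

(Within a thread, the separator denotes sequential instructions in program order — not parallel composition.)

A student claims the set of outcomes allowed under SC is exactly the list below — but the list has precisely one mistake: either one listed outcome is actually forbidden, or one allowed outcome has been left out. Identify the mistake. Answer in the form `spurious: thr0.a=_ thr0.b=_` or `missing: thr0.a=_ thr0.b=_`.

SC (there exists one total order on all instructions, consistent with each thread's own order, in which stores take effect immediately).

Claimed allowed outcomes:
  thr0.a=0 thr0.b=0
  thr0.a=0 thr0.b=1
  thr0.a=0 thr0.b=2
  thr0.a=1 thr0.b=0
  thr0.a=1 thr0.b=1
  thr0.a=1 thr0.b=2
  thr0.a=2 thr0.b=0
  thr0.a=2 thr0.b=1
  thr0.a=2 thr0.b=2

spurious: thr0.a=2 thr0.b=0

outcome vector order: (thr0.a,thr0.b)
under SC → 00, 01, 02, 10, 11, 12, 21, 22
claimed∖SC = {20}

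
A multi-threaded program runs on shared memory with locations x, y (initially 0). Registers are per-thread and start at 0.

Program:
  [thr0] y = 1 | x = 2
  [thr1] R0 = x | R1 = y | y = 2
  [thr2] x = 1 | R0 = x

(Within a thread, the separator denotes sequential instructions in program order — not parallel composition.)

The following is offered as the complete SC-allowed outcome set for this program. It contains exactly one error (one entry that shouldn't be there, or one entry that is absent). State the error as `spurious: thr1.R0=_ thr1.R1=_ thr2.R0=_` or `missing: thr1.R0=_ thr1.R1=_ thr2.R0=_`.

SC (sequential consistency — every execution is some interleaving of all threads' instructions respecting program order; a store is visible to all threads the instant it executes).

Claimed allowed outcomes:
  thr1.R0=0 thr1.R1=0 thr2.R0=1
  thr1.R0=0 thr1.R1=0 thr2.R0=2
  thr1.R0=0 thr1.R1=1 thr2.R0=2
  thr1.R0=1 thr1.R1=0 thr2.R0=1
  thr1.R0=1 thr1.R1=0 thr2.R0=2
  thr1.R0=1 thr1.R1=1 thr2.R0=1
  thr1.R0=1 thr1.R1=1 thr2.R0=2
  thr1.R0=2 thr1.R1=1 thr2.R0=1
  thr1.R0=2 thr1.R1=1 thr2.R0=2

missing: thr1.R0=0 thr1.R1=1 thr2.R0=1

outcome vector order: (thr1.R0,thr1.R1,thr2.R0)
SC (10): 0/0/1; 0/0/2; 0/1/1; 0/1/2; 1/0/1; 1/0/2; 1/1/1; 1/1/2; 2/1/1; 2/1/2
SC∖claimed = {0/1/1}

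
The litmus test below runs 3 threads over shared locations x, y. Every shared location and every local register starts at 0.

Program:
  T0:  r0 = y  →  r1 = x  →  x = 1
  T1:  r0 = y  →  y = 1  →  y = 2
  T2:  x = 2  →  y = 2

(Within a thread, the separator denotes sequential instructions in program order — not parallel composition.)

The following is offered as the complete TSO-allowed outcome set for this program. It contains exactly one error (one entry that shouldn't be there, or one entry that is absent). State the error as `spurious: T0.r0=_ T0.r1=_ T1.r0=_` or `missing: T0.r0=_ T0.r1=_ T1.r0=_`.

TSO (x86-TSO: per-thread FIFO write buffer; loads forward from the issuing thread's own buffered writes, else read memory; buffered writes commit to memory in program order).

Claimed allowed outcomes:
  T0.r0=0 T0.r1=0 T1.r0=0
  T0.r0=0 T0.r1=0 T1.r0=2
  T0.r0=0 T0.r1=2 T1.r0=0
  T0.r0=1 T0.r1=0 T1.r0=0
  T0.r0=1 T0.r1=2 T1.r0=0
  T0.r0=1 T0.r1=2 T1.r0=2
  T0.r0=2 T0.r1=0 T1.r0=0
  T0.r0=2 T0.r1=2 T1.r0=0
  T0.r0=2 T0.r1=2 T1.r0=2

missing: T0.r0=0 T0.r1=2 T1.r0=2

outcome vector order: (T0.r0,T0.r1,T1.r0)
[TSO] allowed = {<0 0 0>; <0 0 2>; <0 2 0>; <0 2 2>; <1 0 0>; <1 2 0>; <1 2 2>; <2 0 0>; <2 2 0>; <2 2 2>}
TSO∖claimed = {<0 2 2>}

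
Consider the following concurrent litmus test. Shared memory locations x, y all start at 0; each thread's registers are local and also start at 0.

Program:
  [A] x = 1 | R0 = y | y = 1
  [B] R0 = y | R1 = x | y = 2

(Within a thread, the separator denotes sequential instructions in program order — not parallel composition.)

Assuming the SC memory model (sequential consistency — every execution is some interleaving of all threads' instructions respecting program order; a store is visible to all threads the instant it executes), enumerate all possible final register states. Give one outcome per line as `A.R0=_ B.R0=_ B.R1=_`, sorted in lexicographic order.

A.R0=0 B.R0=0 B.R1=0
A.R0=0 B.R0=0 B.R1=1
A.R0=0 B.R0=1 B.R1=1
A.R0=2 B.R0=0 B.R1=0
A.R0=2 B.R0=0 B.R1=1

outcome vector order: (A.R0,B.R0,B.R1)
|SC outcomes| = 5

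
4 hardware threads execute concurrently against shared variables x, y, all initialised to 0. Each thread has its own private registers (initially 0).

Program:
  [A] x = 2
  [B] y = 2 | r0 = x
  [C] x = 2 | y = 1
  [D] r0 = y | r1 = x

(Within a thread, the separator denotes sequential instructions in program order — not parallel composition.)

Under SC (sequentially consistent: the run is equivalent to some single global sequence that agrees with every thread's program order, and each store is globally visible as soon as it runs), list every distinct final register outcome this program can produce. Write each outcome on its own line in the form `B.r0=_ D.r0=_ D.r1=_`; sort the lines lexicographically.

B.r0=0 D.r0=0 D.r1=0
B.r0=0 D.r0=0 D.r1=2
B.r0=0 D.r0=1 D.r1=2
B.r0=0 D.r0=2 D.r1=0
B.r0=0 D.r0=2 D.r1=2
B.r0=2 D.r0=0 D.r1=0
B.r0=2 D.r0=0 D.r1=2
B.r0=2 D.r0=1 D.r1=2
B.r0=2 D.r0=2 D.r1=0
B.r0=2 D.r0=2 D.r1=2

outcome vector order: (B.r0,D.r0,D.r1)
|SC outcomes| = 10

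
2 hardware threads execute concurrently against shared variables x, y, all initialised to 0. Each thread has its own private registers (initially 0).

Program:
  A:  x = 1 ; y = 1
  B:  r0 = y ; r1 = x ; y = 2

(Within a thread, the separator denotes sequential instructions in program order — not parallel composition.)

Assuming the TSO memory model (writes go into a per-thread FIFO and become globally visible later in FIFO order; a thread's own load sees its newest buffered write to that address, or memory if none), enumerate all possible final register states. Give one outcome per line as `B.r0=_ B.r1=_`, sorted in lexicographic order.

outcome vector order: (B.r0,B.r1)
|TSO outcomes| = 3

B.r0=0 B.r1=0
B.r0=0 B.r1=1
B.r0=1 B.r1=1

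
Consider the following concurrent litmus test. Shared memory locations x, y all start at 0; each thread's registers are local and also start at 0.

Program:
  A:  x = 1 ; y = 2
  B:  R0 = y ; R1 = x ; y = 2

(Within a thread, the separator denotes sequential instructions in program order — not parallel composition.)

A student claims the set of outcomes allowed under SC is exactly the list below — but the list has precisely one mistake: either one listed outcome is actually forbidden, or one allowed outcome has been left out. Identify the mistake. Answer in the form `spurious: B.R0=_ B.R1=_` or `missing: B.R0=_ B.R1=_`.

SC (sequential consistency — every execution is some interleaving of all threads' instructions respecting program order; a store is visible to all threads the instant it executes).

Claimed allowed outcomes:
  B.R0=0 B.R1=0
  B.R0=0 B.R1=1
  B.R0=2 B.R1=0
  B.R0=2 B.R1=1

outcome vector order: (B.R0,B.R1)
[SC] allowed = {0/0 0/1 2/1}
claimed∖SC = {2/0}

spurious: B.R0=2 B.R1=0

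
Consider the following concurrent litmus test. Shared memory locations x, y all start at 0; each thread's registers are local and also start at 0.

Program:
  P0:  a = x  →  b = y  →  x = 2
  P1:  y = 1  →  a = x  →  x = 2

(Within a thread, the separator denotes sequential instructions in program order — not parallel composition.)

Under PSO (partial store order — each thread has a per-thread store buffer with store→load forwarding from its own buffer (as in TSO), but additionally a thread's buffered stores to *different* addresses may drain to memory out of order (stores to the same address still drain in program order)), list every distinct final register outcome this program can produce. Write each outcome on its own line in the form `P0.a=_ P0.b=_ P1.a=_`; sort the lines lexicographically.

P0.a=0 P0.b=0 P1.a=0
P0.a=0 P0.b=0 P1.a=2
P0.a=0 P0.b=1 P1.a=0
P0.a=0 P0.b=1 P1.a=2
P0.a=2 P0.b=0 P1.a=0
P0.a=2 P0.b=1 P1.a=0

outcome vector order: (P0.a,P0.b,P1.a)
|PSO outcomes| = 6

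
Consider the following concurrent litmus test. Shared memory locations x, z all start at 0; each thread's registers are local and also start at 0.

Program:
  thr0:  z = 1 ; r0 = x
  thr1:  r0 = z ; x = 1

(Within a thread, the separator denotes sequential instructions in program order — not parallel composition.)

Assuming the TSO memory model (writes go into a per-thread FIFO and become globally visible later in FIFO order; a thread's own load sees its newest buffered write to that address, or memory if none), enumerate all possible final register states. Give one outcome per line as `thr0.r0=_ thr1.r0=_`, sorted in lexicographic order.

outcome vector order: (thr0.r0,thr1.r0)
|TSO outcomes| = 4

thr0.r0=0 thr1.r0=0
thr0.r0=0 thr1.r0=1
thr0.r0=1 thr1.r0=0
thr0.r0=1 thr1.r0=1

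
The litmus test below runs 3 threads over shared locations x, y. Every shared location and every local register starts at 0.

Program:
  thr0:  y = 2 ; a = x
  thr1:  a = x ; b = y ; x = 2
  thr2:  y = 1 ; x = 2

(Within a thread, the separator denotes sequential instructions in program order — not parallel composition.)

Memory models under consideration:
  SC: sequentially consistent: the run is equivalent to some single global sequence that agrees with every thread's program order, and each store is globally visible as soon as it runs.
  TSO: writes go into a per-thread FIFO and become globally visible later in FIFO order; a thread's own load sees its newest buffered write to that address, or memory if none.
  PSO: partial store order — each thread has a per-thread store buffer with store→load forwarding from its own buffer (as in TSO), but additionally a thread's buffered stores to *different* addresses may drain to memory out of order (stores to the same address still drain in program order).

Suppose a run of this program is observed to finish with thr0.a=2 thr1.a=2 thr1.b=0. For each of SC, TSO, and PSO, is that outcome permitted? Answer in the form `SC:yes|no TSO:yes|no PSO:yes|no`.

SC:no TSO:no PSO:yes

outcome vector order: (thr0.a,thr1.a,thr1.b)
SC (10): 0/0/0 0/0/1 0/0/2 0/2/1 0/2/2 2/0/0 2/0/1 2/0/2 2/2/1 2/2/2
TSO (10): 0/0/0 0/0/1 0/0/2 0/2/1 0/2/2 2/0/0 2/0/1 2/0/2 2/2/1 2/2/2
PSO (12): 0/0/0 0/0/1 0/0/2 0/2/0 0/2/1 0/2/2 2/0/0 2/0/1 2/0/2 2/2/0 2/2/1 2/2/2
target 2/2/0 ∈ {PSO}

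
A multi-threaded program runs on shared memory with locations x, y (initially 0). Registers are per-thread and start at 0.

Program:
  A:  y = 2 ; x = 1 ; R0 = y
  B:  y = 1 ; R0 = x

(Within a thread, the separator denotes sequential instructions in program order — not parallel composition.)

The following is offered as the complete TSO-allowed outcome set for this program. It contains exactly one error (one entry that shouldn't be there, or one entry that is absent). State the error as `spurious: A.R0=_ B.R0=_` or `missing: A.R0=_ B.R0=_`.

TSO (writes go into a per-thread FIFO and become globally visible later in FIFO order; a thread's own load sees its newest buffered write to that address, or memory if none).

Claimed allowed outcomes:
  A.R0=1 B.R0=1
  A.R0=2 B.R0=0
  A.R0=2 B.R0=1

missing: A.R0=1 B.R0=0

outcome vector order: (A.R0,B.R0)
TSO: 4 outcomes — {1/0; 1/1; 2/0; 2/1}
TSO∖claimed = {1/0}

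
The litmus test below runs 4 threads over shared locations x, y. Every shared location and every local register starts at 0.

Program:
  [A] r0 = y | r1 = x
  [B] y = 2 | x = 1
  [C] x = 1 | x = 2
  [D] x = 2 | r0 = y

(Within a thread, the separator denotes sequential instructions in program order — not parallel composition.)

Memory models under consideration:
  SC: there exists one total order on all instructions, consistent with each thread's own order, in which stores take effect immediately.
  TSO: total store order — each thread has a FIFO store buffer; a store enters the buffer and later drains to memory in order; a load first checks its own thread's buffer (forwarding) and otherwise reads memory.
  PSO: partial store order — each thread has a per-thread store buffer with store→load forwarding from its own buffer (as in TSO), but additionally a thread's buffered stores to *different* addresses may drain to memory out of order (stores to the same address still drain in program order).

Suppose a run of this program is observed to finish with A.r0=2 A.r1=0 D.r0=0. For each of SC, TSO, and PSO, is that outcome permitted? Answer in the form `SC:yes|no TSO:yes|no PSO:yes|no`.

outcome vector order: (A.r0,A.r1,D.r0)
SC (11): 000, 002, 010, 012, 020, 022, 202, 210, 212, 220, 222
TSO (12): 000, 002, 010, 012, 020, 022, 200, 202, 210, 212, 220, 222
PSO (12): 000, 002, 010, 012, 020, 022, 200, 202, 210, 212, 220, 222
target 200 ∈ {TSO,PSO}

SC:no TSO:yes PSO:yes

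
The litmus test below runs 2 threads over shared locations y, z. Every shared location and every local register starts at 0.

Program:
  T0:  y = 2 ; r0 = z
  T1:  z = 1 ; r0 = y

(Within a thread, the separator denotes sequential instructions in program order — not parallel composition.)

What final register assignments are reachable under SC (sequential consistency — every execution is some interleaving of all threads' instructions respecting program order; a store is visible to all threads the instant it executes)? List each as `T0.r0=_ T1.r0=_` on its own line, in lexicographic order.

T0.r0=0 T1.r0=2
T0.r0=1 T1.r0=0
T0.r0=1 T1.r0=2

outcome vector order: (T0.r0,T1.r0)
|SC outcomes| = 3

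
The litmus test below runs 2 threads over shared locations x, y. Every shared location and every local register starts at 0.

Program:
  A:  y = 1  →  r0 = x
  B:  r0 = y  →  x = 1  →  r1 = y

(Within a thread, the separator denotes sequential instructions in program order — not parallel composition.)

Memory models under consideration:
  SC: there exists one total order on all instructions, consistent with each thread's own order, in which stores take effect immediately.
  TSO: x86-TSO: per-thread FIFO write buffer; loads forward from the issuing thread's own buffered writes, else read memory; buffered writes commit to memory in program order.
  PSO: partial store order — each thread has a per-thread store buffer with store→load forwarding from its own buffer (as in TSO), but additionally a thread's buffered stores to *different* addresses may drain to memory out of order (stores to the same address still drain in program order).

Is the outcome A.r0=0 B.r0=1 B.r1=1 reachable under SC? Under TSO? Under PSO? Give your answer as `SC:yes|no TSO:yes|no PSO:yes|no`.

SC:yes TSO:yes PSO:yes

outcome vector order: (A.r0,B.r0,B.r1)
SC (5): 001, 011, 100, 101, 111
TSO (6): 000, 001, 011, 100, 101, 111
PSO (6): 000, 001, 011, 100, 101, 111
target 011 ∈ {SC,TSO,PSO}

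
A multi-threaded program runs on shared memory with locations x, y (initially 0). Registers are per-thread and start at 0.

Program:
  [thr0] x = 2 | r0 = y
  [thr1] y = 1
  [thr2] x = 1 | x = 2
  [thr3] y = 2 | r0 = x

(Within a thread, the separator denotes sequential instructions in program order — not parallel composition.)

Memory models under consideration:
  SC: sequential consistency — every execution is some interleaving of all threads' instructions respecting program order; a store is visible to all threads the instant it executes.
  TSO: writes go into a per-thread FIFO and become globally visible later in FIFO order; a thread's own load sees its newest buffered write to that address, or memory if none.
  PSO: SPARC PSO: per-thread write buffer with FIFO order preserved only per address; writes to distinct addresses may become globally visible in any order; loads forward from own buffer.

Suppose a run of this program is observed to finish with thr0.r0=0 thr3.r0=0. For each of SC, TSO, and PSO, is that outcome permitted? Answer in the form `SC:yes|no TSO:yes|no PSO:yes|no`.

outcome vector order: (thr0.r0,thr3.r0)
SC (8): (0,1); (0,2); (1,0); (1,1); (1,2); (2,0); (2,1); (2,2)
TSO (9): (0,0); (0,1); (0,2); (1,0); (1,1); (1,2); (2,0); (2,1); (2,2)
PSO (9): (0,0); (0,1); (0,2); (1,0); (1,1); (1,2); (2,0); (2,1); (2,2)
target (0,0) ∈ {TSO,PSO}

SC:no TSO:yes PSO:yes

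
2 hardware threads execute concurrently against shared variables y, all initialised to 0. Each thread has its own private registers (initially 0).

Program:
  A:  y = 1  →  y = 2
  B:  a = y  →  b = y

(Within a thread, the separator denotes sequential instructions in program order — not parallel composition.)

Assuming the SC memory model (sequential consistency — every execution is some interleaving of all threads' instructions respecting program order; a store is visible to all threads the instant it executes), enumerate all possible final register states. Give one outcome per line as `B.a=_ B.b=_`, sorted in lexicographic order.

B.a=0 B.b=0
B.a=0 B.b=1
B.a=0 B.b=2
B.a=1 B.b=1
B.a=1 B.b=2
B.a=2 B.b=2

outcome vector order: (B.a,B.b)
|SC outcomes| = 6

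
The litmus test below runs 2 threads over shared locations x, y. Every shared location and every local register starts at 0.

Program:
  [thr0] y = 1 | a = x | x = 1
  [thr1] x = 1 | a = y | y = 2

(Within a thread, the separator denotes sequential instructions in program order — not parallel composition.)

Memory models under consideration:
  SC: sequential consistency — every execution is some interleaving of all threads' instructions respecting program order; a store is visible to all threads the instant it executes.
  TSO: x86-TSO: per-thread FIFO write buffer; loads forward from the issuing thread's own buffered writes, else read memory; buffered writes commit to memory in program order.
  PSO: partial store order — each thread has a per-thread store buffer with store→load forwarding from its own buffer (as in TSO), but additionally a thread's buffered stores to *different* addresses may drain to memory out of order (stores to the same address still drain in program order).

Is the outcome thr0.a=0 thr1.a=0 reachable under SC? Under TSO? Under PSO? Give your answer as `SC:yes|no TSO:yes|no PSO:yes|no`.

outcome vector order: (thr0.a,thr1.a)
[SC] allowed = {0/1, 1/0, 1/1}
[TSO] allowed = {0/0, 0/1, 1/0, 1/1}
[PSO] allowed = {0/0, 0/1, 1/0, 1/1}
target 0/0 ∈ {TSO,PSO}

SC:no TSO:yes PSO:yes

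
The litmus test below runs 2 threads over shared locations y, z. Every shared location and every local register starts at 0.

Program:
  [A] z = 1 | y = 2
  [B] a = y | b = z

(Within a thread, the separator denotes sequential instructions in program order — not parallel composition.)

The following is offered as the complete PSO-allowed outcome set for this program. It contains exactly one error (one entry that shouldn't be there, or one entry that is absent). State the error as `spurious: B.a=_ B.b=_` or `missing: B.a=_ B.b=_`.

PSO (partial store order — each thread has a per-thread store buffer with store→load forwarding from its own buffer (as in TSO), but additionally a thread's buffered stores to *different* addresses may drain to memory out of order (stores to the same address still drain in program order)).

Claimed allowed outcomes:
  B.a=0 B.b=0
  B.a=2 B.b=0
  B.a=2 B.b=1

outcome vector order: (B.a,B.b)
PSO (4): (0,0), (0,1), (2,0), (2,1)
PSO∖claimed = {(0,1)}

missing: B.a=0 B.b=1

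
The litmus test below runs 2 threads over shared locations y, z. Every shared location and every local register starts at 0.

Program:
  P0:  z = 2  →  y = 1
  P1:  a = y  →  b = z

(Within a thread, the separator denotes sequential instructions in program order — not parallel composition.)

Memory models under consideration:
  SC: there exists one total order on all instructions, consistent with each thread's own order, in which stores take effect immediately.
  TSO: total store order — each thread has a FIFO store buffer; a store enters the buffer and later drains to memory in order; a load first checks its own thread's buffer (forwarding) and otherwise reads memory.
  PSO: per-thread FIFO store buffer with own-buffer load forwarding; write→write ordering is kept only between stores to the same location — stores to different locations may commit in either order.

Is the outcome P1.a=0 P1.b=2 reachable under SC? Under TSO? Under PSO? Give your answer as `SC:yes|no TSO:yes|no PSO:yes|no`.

SC:yes TSO:yes PSO:yes

outcome vector order: (P1.a,P1.b)
under SC → 0/0, 0/2, 1/2
under TSO → 0/0, 0/2, 1/2
under PSO → 0/0, 0/2, 1/0, 1/2
target 0/2 ∈ {SC,TSO,PSO}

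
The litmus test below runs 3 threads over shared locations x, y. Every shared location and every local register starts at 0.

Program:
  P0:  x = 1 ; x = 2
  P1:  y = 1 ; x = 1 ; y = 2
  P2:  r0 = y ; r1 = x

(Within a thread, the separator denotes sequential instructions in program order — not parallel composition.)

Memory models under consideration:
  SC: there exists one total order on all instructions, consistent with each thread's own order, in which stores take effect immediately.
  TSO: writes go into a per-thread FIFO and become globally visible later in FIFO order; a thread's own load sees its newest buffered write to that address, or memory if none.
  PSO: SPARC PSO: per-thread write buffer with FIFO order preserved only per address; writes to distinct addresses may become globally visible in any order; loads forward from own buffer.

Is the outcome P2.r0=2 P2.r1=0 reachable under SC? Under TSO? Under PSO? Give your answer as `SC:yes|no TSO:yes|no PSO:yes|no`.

SC:no TSO:no PSO:yes

outcome vector order: (P2.r0,P2.r1)
under SC → 0/0 0/1 0/2 1/0 1/1 1/2 2/1 2/2
under TSO → 0/0 0/1 0/2 1/0 1/1 1/2 2/1 2/2
under PSO → 0/0 0/1 0/2 1/0 1/1 1/2 2/0 2/1 2/2
target 2/0 ∈ {PSO}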